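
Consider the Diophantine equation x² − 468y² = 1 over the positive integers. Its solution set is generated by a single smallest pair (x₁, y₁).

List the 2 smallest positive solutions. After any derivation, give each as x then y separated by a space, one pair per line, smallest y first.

√468 → a₀=21, period (1,1,1,2,1,1,1,42); ℓ=8 even so k=7
step 0: (21, 1)  from 21·(1,0) + (0,1)
step 1: (22, 1)  from 1·(21,1) + (1,0)
step 2: (43, 2)  from 1·(22,1) + (21,1)
step 3: (65, 3)  from 1·(43,2) + (22,1)
step 4: (173, 8)  from 2·(65,3) + (43,2)
…
step 6: (411, 19)  from 1·(238,11) + (173,8)
step 7: (649, 30)  from 1·(411,19) + (238,11)
fundamental: x₁=649, y₁=30  (since 421201 − 468·900 = 1)
k=2:  x_2 = 649·649+468·30·30 = 842401,  y_2 = 649·30+30·649 = 38940

649 30
842401 38940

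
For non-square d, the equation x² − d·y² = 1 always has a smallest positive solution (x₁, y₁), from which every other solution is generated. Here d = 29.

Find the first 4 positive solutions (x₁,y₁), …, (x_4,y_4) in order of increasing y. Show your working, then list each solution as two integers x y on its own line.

9801 1820
192119201 35675640
3765920568201 699313893460
73819574785756801 13707950903927280

√29 → a₀=5, period (2,1,1,2,10); ℓ=5 odd so k=9
a_0=5:  p_0=5·1+0=5,  q_0=5·0+1=1
a_1=2:  p_1=2·5+1=11,  q_1=2·1+0=2
a_2=1:  p_2=1·11+5=16,  q_2=1·2+1=3
a_3=1:  p_3=1·16+11=27,  q_3=1·3+2=5
…
a_5=10:  p_5=10·70+27=727,  q_5=10·13+5=135
a_6=2:  p_6=2·727+70=1524,  q_6=2·135+13=283
…
a_8=1:  p_8=1·2251+1524=3775,  q_8=1·418+283=701
a_9=2:  p_9=2·3775+2251=9801,  q_9=2·701+418=1820
→ (9801, 1820).  Check: 9801²=96059601, 29·1820²=96059600, difference 1.
(9801+1820√29)^2 = 192119201 + 35675640√29
(9801+1820√29)^3 = 3765920568201 + 699313893460√29
(9801+1820√29)^4 = 73819574785756801 + 13707950903927280√29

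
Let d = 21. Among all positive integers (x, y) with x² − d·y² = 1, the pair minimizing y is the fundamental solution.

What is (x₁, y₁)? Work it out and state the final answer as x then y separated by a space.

55 12

√21 = [4; 1,1,2,1,1,8, …], period ℓ=6 (even) → k=5
a_0=4:  p_0=4·1+0=4,  q_0=4·0+1=1
a_1=1:  p_1=1·4+1=5,  q_1=1·1+0=1
…
a_3=2:  p_3=2·9+5=23,  q_3=2·2+1=5
a_4=1:  p_4=1·23+9=32,  q_4=1·5+2=7
a_5=1:  p_5=1·32+23=55,  q_5=1·7+5=12
fundamental: x₁=55, y₁=12  (since 3025 − 21·144 = 1)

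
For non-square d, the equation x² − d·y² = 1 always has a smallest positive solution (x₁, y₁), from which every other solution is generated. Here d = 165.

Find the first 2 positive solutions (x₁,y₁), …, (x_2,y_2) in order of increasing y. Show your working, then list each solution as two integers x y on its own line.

d=165: √d = [12; 1,5,2,5,1,24] (ℓ=6, even), read p_5/q_5
a_0=12:  p_0=12·1+0=12,  q_0=12·0+1=1
a_1=1:  p_1=1·12+1=13,  q_1=1·1+0=1
a_2=5:  p_2=5·13+12=77,  q_2=5·1+1=6
a_3=2:  p_3=2·77+13=167,  q_3=2·6+1=13
a_4=5:  p_4=5·167+77=912,  q_4=5·13+6=71
a_5=1:  p_5=1·912+167=1079,  q_5=1·71+13=84
(x₁, y₁) = (1079, 84);  1079² − 165·84² = 1 ✓
(1079+84√165)^2 = 2328481 + 181272√165

1079 84
2328481 181272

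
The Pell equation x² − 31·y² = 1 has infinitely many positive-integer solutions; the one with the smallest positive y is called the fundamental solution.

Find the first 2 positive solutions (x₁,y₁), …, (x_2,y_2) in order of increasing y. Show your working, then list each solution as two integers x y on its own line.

[5; 1,1,3,5,3,1,1,10] for √31; ℓ=8 ⇒ convergent index 7
i=0: a=5 ⇒ p=5, q=1
i=1: a=1 ⇒ p=6, q=1
i=2: a=1 ⇒ p=11, q=2
i=3: a=3 ⇒ p=39, q=7
i=4: a=5 ⇒ p=206, q=37
i=5: a=3 ⇒ p=657, q=118
i=6: a=1 ⇒ p=863, q=155
i=7: a=1 ⇒ p=1520, q=273
(x₁, y₁) = (1520, 273);  1520² − 31·273² = 1 ✓
(1520+273√31)^2 = 4620799 + 829920√31

1520 273
4620799 829920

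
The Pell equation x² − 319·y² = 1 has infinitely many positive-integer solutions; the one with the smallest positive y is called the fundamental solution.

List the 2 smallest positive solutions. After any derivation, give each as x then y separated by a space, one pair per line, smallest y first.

d=319: √d = [17; 1,6,5,1,4,…,6,1,34] (ℓ=14, even), read p_13/q_13
i=0: a=17 ⇒ p=17, q=1
i=1: a=1 ⇒ p=18, q=1
i=2: a=6 ⇒ p=125, q=7
i=3: a=5 ⇒ p=643, q=36
…
i=6: a=3 ⇒ p=11913, q=667
…
i=9: a=4 ⇒ p=250816, q=14043
i=10: a=1 ⇒ p=309613, q=17335
i=11: a=5 ⇒ p=1798881, q=100718
i=12: a=6 ⇒ p=11102899, q=621643
i=13: a=1 ⇒ p=12901780, q=722361
fundamental: x₁=12901780, y₁=722361  (since 166455927168400 − 319·521805414321 = 1)
n=2: (12901780,722361)∘(12901780,722361) = (12901780·12901780+319·722361·722361, 12901780·722361+722361·12901780) = (332911854336799,18639485405160)

12901780 722361
332911854336799 18639485405160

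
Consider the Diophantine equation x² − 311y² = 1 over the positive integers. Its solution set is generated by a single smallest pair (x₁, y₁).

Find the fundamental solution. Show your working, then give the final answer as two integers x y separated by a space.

[17; 1,1,1,2,1,…,1,1,34] for √311; ℓ=16 ⇒ convergent index 15
k=0  a_k=17  p_k/q_k = 17/1
k=1  a_k=1  p_k/q_k = 18/1
k=2  a_k=1  p_k/q_k = 35/2
k=3  a_k=1  p_k/q_k = 53/3
k=4  a_k=2  p_k/q_k = 141/8
k=5  a_k=1  p_k/q_k = 194/11
k=6  a_k=6  p_k/q_k = 1305/74
…
k=8  a_k=17  p_k/q_k = 71158/4035
…
k=10  a_k=6  p_k/q_k = 1376656/78063
k=11  a_k=1  p_k/q_k = 1594239/90401
…
k=13  a_k=1  p_k/q_k = 6159373/349266
k=14  a_k=1  p_k/q_k = 10724507/608131
k=15  a_k=1  p_k/q_k = 16883880/957397
→ (16883880, 957397).  Check: 16883880²=285065403854400, 311·957397²=285065403854399, difference 1.

16883880 957397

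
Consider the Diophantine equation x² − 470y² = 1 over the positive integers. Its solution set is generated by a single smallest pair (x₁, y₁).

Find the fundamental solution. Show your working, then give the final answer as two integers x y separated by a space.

1691 78

√470 = [21; 1,2,8,2,1,42, …], period ℓ=6 (even) → k=5
step 0: (21, 1)  from 21·(1,0) + (0,1)
…
step 3: (542, 25)  from 8·(65,3) + (22,1)
step 4: (1149, 53)  from 2·(542,25) + (65,3)
step 5: (1691, 78)  from 1·(1149,53) + (542,25)
(x₁, y₁) = (1691, 78);  1691² − 470·78² = 1 ✓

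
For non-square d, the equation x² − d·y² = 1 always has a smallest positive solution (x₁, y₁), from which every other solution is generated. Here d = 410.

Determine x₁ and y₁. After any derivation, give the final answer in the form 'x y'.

√410 → a₀=20, period (4,40); ℓ=2 even so k=1
i=0: a=20 ⇒ p=20, q=1
i=1: a=4 ⇒ p=81, q=4
fundamental: x₁=81, y₁=4  (since 6561 − 410·16 = 1)

81 4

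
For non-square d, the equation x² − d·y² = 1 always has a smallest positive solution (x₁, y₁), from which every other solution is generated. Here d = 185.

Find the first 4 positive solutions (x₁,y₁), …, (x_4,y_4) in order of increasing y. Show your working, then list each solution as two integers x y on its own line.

[13; 1,1,1,1,26] for √185; ℓ=5 ⇒ convergent index 9
k=0  a_k=13  p_k/q_k = 13/1
k=1  a_k=1  p_k/q_k = 14/1
k=2  a_k=1  p_k/q_k = 27/2
k=3  a_k=1  p_k/q_k = 41/3
k=4  a_k=1  p_k/q_k = 68/5
k=5  a_k=26  p_k/q_k = 1809/133
k=6  a_k=1  p_k/q_k = 1877/138
k=7  a_k=1  p_k/q_k = 3686/271
k=8  a_k=1  p_k/q_k = 5563/409
k=9  a_k=1  p_k/q_k = 9249/680
(x₁, y₁) = (9249, 680);  9249² − 185·680² = 1 ✓
n=2: (9249,680)∘(9249,680) = (9249·9249+185·680·680, 9249·680+680·9249) = (171088001,12578640)
n=3: (171088001,12578640)∘(9249,680) = (9249·171088001+185·680·12578640, 9249·12578640+680·171088001) = (3164785833249,232679682040)
n=4: (3164785833249,232679682040)∘(9249,680) = (9249·3164785833249+185·680·232679682040, 9249·232679682040+680·3164785833249) = (58542208172352001,4304108745797280)

9249 680
171088001 12578640
3164785833249 232679682040
58542208172352001 4304108745797280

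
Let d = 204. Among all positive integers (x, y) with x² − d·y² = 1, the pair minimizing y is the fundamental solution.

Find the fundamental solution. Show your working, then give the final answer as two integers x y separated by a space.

d=204: √d = [14; 3,1,1,6,1,1,3,28] (ℓ=8, even), read p_7/q_7
i=0: a=14 ⇒ p=14, q=1
i=1: a=3 ⇒ p=43, q=3
i=2: a=1 ⇒ p=57, q=4
i=3: a=1 ⇒ p=100, q=7
i=4: a=6 ⇒ p=657, q=46
i=5: a=1 ⇒ p=757, q=53
i=6: a=1 ⇒ p=1414, q=99
i=7: a=3 ⇒ p=4999, q=350
(x₁, y₁) = (4999, 350);  4999² − 204·350² = 1 ✓

4999 350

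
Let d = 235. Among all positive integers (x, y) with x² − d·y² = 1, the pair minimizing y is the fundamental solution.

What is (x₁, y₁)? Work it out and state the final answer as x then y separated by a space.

√235 = [15; 3,30, …], period ℓ=2 (even) → k=1
a_0=15:  p_0=15·1+0=15,  q_0=15·0+1=1
a_1=3:  p_1=3·15+1=46,  q_1=3·1+0=3
(x₁, y₁) = (46, 3);  46² − 235·3² = 1 ✓

46 3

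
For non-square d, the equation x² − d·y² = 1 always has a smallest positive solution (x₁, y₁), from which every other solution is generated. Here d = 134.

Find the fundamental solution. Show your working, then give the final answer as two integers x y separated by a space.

√134 = [11; 1,1,2,1,3,…,1,1,22, …], period ℓ=14 (even) → k=13
a_0=11:  p_0=11·1+0=11,  q_0=11·0+1=1
…
a_2=1:  p_2=1·12+11=23,  q_2=1·1+1=2
a_3=2:  p_3=2·23+12=58,  q_3=2·2+1=5
a_4=1:  p_4=1·58+23=81,  q_4=1·5+2=7
a_5=3:  p_5=3·81+58=301,  q_5=3·7+5=26
…
a_7=10:  p_7=10·382+301=4121,  q_7=10·33+26=356
a_8=1:  p_8=1·4121+382=4503,  q_8=1·356+33=389
…
a_11=2:  p_11=2·22133+17630=61896,  q_11=2·1912+1523=5347
a_12=1:  p_12=1·61896+22133=84029,  q_12=1·5347+1912=7259
a_13=1:  p_13=1·84029+61896=145925,  q_13=1·7259+5347=12606
→ (145925, 12606).  Check: 145925²=21294105625, 134·12606²=21294105624, difference 1.

145925 12606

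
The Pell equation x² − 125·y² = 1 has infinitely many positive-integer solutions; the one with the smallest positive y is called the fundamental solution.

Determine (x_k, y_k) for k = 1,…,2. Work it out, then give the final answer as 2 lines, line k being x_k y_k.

[11; 5,1,1,5,22] for √125; ℓ=5 ⇒ convergent index 9
a_0=11:  p_0=11·1+0=11,  q_0=11·0+1=1
…
a_2=1:  p_2=1·56+11=67,  q_2=1·5+1=6
a_3=1:  p_3=1·67+56=123,  q_3=1·6+5=11
…
a_5=22:  p_5=22·682+123=15127,  q_5=22·61+11=1353
a_6=5:  p_6=5·15127+682=76317,  q_6=5·1353+61=6826
…
a_8=1:  p_8=1·91444+76317=167761,  q_8=1·8179+6826=15005
a_9=5:  p_9=5·167761+91444=930249,  q_9=5·15005+8179=83204
→ (930249, 83204).  Check: 930249²=865363202001, 125·83204²=865363202000, difference 1.
n=2: (930249,83204)∘(930249,83204) = (930249·930249+125·83204·83204, 930249·83204+83204·930249) = (1730726404001,154800875592)

930249 83204
1730726404001 154800875592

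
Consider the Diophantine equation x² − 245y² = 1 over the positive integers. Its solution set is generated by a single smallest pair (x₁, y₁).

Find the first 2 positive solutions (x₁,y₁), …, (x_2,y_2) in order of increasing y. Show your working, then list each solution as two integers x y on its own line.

51841 3312
5374978561 343394784

d=245: √d = [15; 1,1,1,7,6,7,1,1,1,30] (ℓ=10, even), read p_9/q_9
step 0: (15, 1)  from 15·(1,0) + (0,1)
step 1: (16, 1)  from 1·(15,1) + (1,0)
step 2: (31, 2)  from 1·(16,1) + (15,1)
step 3: (47, 3)  from 1·(31,2) + (16,1)
step 4: (360, 23)  from 7·(47,3) + (31,2)
step 5: (2207, 141)  from 6·(360,23) + (47,3)
step 6: (15809, 1010)  from 7·(2207,141) + (360,23)
…
step 8: (33825, 2161)  from 1·(18016,1151) + (15809,1010)
step 9: (51841, 3312)  from 1·(33825,2161) + (18016,1151)
→ (51841, 3312).  Check: 51841²=2687489281, 245·3312²=2687489280, difference 1.
n=2: (51841,3312)∘(51841,3312) = (51841·51841+245·3312·3312, 51841·3312+3312·51841) = (5374978561,343394784)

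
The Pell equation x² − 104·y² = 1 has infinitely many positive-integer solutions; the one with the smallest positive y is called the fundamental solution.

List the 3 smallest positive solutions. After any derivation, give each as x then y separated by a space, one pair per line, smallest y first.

51 5
5201 510
530451 52015

[10; 5,20] for √104; ℓ=2 ⇒ convergent index 1
step 0: (10, 1)  from 10·(1,0) + (0,1)
step 1: (51, 5)  from 5·(10,1) + (1,0)
fundamental: x₁=51, y₁=5  (since 2601 − 104·25 = 1)
(51+5√104)^2 = 5201 + 510√104
(51+5√104)^3 = 530451 + 52015√104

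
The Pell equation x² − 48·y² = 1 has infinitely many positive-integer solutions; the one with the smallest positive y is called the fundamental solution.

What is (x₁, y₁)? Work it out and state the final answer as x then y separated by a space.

7 1

d=48: √d = [6; 1,12] (ℓ=2, even), read p_1/q_1
i=0: a=6 ⇒ p=6, q=1
i=1: a=1 ⇒ p=7, q=1
(x₁, y₁) = (7, 1);  7² − 48·1² = 1 ✓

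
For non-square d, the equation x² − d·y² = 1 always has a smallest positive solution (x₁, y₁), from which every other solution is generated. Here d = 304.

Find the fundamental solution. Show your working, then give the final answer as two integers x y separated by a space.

[17; 2,3,2,1,1,1,1,1,2,3,2,34] for √304; ℓ=12 ⇒ convergent index 11
step 0: (17, 1)  from 17·(1,0) + (0,1)
step 1: (35, 2)  from 2·(17,1) + (1,0)
…
step 7: (1761, 101)  from 1·(1081,62) + (680,39)
…
step 9: (7445, 427)  from 2·(2842,163) + (1761,101)
step 10: (25177, 1444)  from 3·(7445,427) + (2842,163)
step 11: (57799, 3315)  from 2·(25177,1444) + (7445,427)
fundamental: x₁=57799, y₁=3315  (since 3340724401 − 304·10989225 = 1)

57799 3315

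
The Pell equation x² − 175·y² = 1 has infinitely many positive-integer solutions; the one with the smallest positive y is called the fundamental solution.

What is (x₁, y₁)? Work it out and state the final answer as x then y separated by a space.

√175 → a₀=13, period (4,2,1,2,4,26); ℓ=6 even so k=5
step 0: (13, 1)  from 13·(1,0) + (0,1)
…
step 3: (172, 13)  from 1·(119,9) + (53,4)
step 4: (463, 35)  from 2·(172,13) + (119,9)
step 5: (2024, 153)  from 4·(463,35) + (172,13)
→ (2024, 153).  Check: 2024²=4096576, 175·153²=4096575, difference 1.

2024 153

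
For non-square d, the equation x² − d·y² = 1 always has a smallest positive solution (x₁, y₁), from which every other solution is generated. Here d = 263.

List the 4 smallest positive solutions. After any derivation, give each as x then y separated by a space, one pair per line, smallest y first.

√263 → a₀=16, period (4,1,1,1,1,15,1,1,1,1,4,32); ℓ=12 even so k=11
i=0: a=16 ⇒ p=16, q=1
…
i=2: a=1 ⇒ p=81, q=5
i=3: a=1 ⇒ p=146, q=9
…
i=6: a=15 ⇒ p=5822, q=359
…
i=8: a=1 ⇒ p=12017, q=741
…
i=10: a=1 ⇒ p=30229, q=1864
i=11: a=4 ⇒ p=139128, q=8579
→ (139128, 8579).  Check: 139128²=19356600384, 263·8579²=19356600383, difference 1.
n=2: (139128,8579)∘(139128,8579) = (139128·139128+263·8579·8579, 139128·8579+8579·139128) = (38713200767,2387158224)
n=3: (38713200767,2387158224)∘(139128,8579) = (139128·38713200767+263·8579·2387158224, 139128·2387158224+8579·38713200767) = (10772180392483224,664241098768765)
n=4: (10772180392483224,664241098768765)∘(139128,8579) = (139128·10772180392483224+263·8579·664241098768765, 139128·664241098768765+8579·10772180392483224) = (2997423827252098776577,184829071176614315616)

139128 8579
38713200767 2387158224
10772180392483224 664241098768765
2997423827252098776577 184829071176614315616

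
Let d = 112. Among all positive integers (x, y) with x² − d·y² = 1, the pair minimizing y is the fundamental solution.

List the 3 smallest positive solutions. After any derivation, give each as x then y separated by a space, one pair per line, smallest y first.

[10; 1,1,2,1,1,20] for √112; ℓ=6 ⇒ convergent index 5
a_0=10:  p_0=10·1+0=10,  q_0=10·0+1=1
a_1=1:  p_1=1·10+1=11,  q_1=1·1+0=1
a_2=1:  p_2=1·11+10=21,  q_2=1·1+1=2
a_3=2:  p_3=2·21+11=53,  q_3=2·2+1=5
a_4=1:  p_4=1·53+21=74,  q_4=1·5+2=7
a_5=1:  p_5=1·74+53=127,  q_5=1·7+5=12
(x₁, y₁) = (127, 12);  127² − 112·12² = 1 ✓
k=2:  x_2 = 127·127+112·12·12 = 32257,  y_2 = 127·12+12·127 = 3048
k=3:  x_3 = 127·32257+112·12·3048 = 8193151,  y_3 = 127·3048+12·32257 = 774180

127 12
32257 3048
8193151 774180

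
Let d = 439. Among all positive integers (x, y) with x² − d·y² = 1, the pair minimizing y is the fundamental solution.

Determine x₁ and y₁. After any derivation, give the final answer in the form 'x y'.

440 21

√439 = [20; 1,19,1,40, …], period ℓ=4 (even) → k=3
k=0  a_k=20  p_k/q_k = 20/1
k=1  a_k=1  p_k/q_k = 21/1
k=2  a_k=19  p_k/q_k = 419/20
k=3  a_k=1  p_k/q_k = 440/21
(x₁, y₁) = (440, 21);  440² − 439·21² = 1 ✓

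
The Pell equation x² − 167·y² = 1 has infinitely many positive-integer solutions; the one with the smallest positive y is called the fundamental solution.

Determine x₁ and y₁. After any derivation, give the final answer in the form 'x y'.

√167 → a₀=12, period (1,11,1,24); ℓ=4 even so k=3
i=0: a=12 ⇒ p=12, q=1
i=1: a=1 ⇒ p=13, q=1
i=2: a=11 ⇒ p=155, q=12
i=3: a=1 ⇒ p=168, q=13
(x₁, y₁) = (168, 13);  168² − 167·13² = 1 ✓

168 13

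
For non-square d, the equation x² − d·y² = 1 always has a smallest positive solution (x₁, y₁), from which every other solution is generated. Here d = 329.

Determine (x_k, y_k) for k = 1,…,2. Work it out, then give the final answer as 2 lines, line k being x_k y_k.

2376415 131016
11294696504449 622696775280

[18; 7,4,2,1,1,4,1,1,2,4,7,36] for √329; ℓ=12 ⇒ convergent index 11
i=0: a=18 ⇒ p=18, q=1
i=1: a=7 ⇒ p=127, q=7
i=2: a=4 ⇒ p=526, q=29
…
i=4: a=1 ⇒ p=1705, q=94
i=5: a=1 ⇒ p=2884, q=159
i=6: a=4 ⇒ p=13241, q=730
i=7: a=1 ⇒ p=16125, q=889
i=8: a=1 ⇒ p=29366, q=1619
…
i=10: a=4 ⇒ p=328794, q=18127
i=11: a=7 ⇒ p=2376415, q=131016
(x₁, y₁) = (2376415, 131016);  2376415² − 329·131016² = 1 ✓
(x_2, y_2) = (2376415·2376415 + 329·131016·131016, 2376415·131016 + 131016·2376415) = (11294696504449, 622696775280)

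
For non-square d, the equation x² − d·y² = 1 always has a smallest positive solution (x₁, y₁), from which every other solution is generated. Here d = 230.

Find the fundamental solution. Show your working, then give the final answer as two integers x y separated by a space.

[15; 6,30] for √230; ℓ=2 ⇒ convergent index 1
a_0=15:  p_0=15·1+0=15,  q_0=15·0+1=1
a_1=6:  p_1=6·15+1=91,  q_1=6·1+0=6
(x₁, y₁) = (91, 6);  91² − 230·6² = 1 ✓

91 6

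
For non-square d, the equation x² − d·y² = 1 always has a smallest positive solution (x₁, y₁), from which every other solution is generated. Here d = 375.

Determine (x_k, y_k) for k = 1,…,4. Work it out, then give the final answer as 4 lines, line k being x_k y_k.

d=375: √d = [19; 2,1,2,1,5,1,2,1,2,38] (ℓ=10, even), read p_9/q_9
a_0=19:  p_0=19·1+0=19,  q_0=19·0+1=1
…
a_2=1:  p_2=1·39+19=58,  q_2=1·2+1=3
a_3=2:  p_3=2·58+39=155,  q_3=2·3+2=8
…
a_5=5:  p_5=5·213+155=1220,  q_5=5·11+8=63
…
a_7=2:  p_7=2·1433+1220=4086,  q_7=2·74+63=211
a_8=1:  p_8=1·4086+1433=5519,  q_8=1·211+74=285
a_9=2:  p_9=2·5519+4086=15124,  q_9=2·285+211=781
(x₁, y₁) = (15124, 781);  15124² − 375·781² = 1 ✓
(15124+781√375)^2 = 457470751 + 23623688√375
(15124+781√375)^3 = 13837575261124 + 714569313843√375
(15124+781√375)^4 = 418558976041008001 + 21614292581499376√375

15124 781
457470751 23623688
13837575261124 714569313843
418558976041008001 21614292581499376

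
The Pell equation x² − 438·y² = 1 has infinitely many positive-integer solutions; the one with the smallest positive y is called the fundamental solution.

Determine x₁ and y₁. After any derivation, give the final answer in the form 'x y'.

293 14

d=438: √d = [20; 1,12,1,40] (ℓ=4, even), read p_3/q_3
a_0=20:  p_0=20·1+0=20,  q_0=20·0+1=1
…
a_2=12:  p_2=12·21+20=272,  q_2=12·1+1=13
a_3=1:  p_3=1·272+21=293,  q_3=1·13+1=14
(x₁, y₁) = (293, 14);  293² − 438·14² = 1 ✓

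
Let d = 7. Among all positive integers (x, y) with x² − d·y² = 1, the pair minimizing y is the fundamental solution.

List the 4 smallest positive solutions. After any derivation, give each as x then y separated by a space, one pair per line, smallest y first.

8 3
127 48
2024 765
32257 12192

√7 → a₀=2, period (1,1,1,4); ℓ=4 even so k=3
k=0  a_k=2  p_k/q_k = 2/1
k=1  a_k=1  p_k/q_k = 3/1
k=2  a_k=1  p_k/q_k = 5/2
k=3  a_k=1  p_k/q_k = 8/3
(x₁, y₁) = (8, 3);  8² − 7·3² = 1 ✓
(8+3√7)^2 = 127 + 48√7
(8+3√7)^3 = 2024 + 765√7
(8+3√7)^4 = 32257 + 12192√7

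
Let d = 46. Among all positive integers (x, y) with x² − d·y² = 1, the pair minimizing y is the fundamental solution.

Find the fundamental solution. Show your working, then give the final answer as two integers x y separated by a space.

√46 → a₀=6, period (1,3,1,1,2,6,2,1,1,3,1,12); ℓ=12 even so k=11
k=0  a_k=6  p_k/q_k = 6/1
k=1  a_k=1  p_k/q_k = 7/1
k=2  a_k=3  p_k/q_k = 27/4
k=3  a_k=1  p_k/q_k = 34/5
k=4  a_k=1  p_k/q_k = 61/9
k=5  a_k=2  p_k/q_k = 156/23
k=6  a_k=6  p_k/q_k = 997/147
k=7  a_k=2  p_k/q_k = 2150/317
k=8  a_k=1  p_k/q_k = 3147/464
k=9  a_k=1  p_k/q_k = 5297/781
k=10  a_k=3  p_k/q_k = 19038/2807
k=11  a_k=1  p_k/q_k = 24335/3588
(x₁, y₁) = (24335, 3588);  24335² − 46·3588² = 1 ✓

24335 3588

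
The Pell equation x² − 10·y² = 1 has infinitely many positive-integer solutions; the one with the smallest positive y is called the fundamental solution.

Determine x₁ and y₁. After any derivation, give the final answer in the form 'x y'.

19 6

d=10: √d = [3; 6] (ℓ=1, odd), read p_1/q_1
a_0=3:  p_0=3·1+0=3,  q_0=3·0+1=1
a_1=6:  p_1=6·3+1=19,  q_1=6·1+0=6
(x₁, y₁) = (19, 6);  19² − 10·6² = 1 ✓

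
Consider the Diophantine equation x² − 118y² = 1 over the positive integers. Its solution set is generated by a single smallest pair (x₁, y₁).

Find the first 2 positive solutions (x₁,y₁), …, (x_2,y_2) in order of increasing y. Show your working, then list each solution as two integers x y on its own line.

√118 = [10; 1,6,3,2,10,2,3,6,1,20, …], period ℓ=10 (even) → k=9
a_0=10:  p_0=10·1+0=10,  q_0=10·0+1=1
a_1=1:  p_1=1·10+1=11,  q_1=1·1+0=1
a_2=6:  p_2=6·11+10=76,  q_2=6·1+1=7
a_3=3:  p_3=3·76+11=239,  q_3=3·7+1=22
a_4=2:  p_4=2·239+76=554,  q_4=2·22+7=51
…
a_8=6:  p_8=6·42115+12112=264802,  q_8=6·3877+1115=24377
a_9=1:  p_9=1·264802+42115=306917,  q_9=1·24377+3877=28254
(x₁, y₁) = (306917, 28254);  306917² − 118·28254² = 1 ✓
(306917+28254√118)^2 = 188396089777 + 17343265836√118

306917 28254
188396089777 17343265836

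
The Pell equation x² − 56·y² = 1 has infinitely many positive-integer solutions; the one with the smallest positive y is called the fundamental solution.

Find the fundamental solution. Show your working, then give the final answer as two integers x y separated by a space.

15 2

[7; 2,14] for √56; ℓ=2 ⇒ convergent index 1
a_0=7:  p_0=7·1+0=7,  q_0=7·0+1=1
a_1=2:  p_1=2·7+1=15,  q_1=2·1+0=2
fundamental: x₁=15, y₁=2  (since 225 − 56·4 = 1)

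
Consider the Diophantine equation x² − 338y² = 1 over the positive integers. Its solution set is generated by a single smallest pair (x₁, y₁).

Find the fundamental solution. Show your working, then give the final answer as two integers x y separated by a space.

114243 6214

√338 → a₀=18, period (2,1,1,2,36); ℓ=5 odd so k=9
k=0  a_k=18  p_k/q_k = 18/1
…
k=2  a_k=1  p_k/q_k = 55/3
k=3  a_k=1  p_k/q_k = 92/5
k=4  a_k=2  p_k/q_k = 239/13
…
k=6  a_k=2  p_k/q_k = 17631/959
k=7  a_k=1  p_k/q_k = 26327/1432
k=8  a_k=1  p_k/q_k = 43958/2391
k=9  a_k=2  p_k/q_k = 114243/6214
fundamental: x₁=114243, y₁=6214  (since 13051463049 − 338·38613796 = 1)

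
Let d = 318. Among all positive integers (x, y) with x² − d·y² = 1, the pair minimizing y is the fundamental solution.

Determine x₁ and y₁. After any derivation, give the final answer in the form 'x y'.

107 6

d=318: √d = [17; 1,4,1,34] (ℓ=4, even), read p_3/q_3
a_0=17:  p_0=17·1+0=17,  q_0=17·0+1=1
a_1=1:  p_1=1·17+1=18,  q_1=1·1+0=1
a_2=4:  p_2=4·18+17=89,  q_2=4·1+1=5
a_3=1:  p_3=1·89+18=107,  q_3=1·5+1=6
→ (107, 6).  Check: 107²=11449, 318·6²=11448, difference 1.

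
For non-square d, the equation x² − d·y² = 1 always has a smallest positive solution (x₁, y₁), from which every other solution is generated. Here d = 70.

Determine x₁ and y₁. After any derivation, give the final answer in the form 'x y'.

251 30

√70 = [8; 2,1,2,1,2,16, …], period ℓ=6 (even) → k=5
i=0: a=8 ⇒ p=8, q=1
…
i=2: a=1 ⇒ p=25, q=3
i=3: a=2 ⇒ p=67, q=8
i=4: a=1 ⇒ p=92, q=11
i=5: a=2 ⇒ p=251, q=30
(x₁, y₁) = (251, 30);  251² − 70·30² = 1 ✓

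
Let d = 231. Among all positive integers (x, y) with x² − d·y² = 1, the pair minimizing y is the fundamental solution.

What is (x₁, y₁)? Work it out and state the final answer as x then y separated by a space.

[15; 5,30] for √231; ℓ=2 ⇒ convergent index 1
i=0: a=15 ⇒ p=15, q=1
i=1: a=5 ⇒ p=76, q=5
→ (76, 5).  Check: 76²=5776, 231·5²=5775, difference 1.

76 5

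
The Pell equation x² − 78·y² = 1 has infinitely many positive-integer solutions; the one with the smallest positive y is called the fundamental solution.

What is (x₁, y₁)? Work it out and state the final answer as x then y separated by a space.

[8; 1,4,1,16] for √78; ℓ=4 ⇒ convergent index 3
a_0=8:  p_0=8·1+0=8,  q_0=8·0+1=1
a_1=1:  p_1=1·8+1=9,  q_1=1·1+0=1
a_2=4:  p_2=4·9+8=44,  q_2=4·1+1=5
a_3=1:  p_3=1·44+9=53,  q_3=1·5+1=6
fundamental: x₁=53, y₁=6  (since 2809 − 78·36 = 1)

53 6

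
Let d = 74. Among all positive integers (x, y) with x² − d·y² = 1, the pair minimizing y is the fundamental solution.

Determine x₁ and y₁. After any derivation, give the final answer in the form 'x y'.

√74 → a₀=8, period (1,1,1,1,16); ℓ=5 odd so k=9
k=0  a_k=8  p_k/q_k = 8/1
k=1  a_k=1  p_k/q_k = 9/1
…
k=3  a_k=1  p_k/q_k = 26/3
k=4  a_k=1  p_k/q_k = 43/5
k=5  a_k=16  p_k/q_k = 714/83
k=6  a_k=1  p_k/q_k = 757/88
…
k=8  a_k=1  p_k/q_k = 2228/259
k=9  a_k=1  p_k/q_k = 3699/430
→ (3699, 430).  Check: 3699²=13682601, 74·430²=13682600, difference 1.

3699 430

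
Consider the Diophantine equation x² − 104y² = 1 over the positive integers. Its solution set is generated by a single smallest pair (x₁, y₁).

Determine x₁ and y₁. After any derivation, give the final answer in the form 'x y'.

√104 → a₀=10, period (5,20); ℓ=2 even so k=1
step 0: (10, 1)  from 10·(1,0) + (0,1)
step 1: (51, 5)  from 5·(10,1) + (1,0)
fundamental: x₁=51, y₁=5  (since 2601 − 104·25 = 1)

51 5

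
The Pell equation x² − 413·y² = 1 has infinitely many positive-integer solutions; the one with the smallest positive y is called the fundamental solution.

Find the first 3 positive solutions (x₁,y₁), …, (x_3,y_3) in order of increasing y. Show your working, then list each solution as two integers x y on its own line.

√413 → a₀=20, period (3,9,1,4,1,9,3,40); ℓ=8 even so k=7
i=0: a=20 ⇒ p=20, q=1
i=1: a=3 ⇒ p=61, q=3
…
i=6: a=9 ⇒ p=36560, q=1799
i=7: a=3 ⇒ p=113399, q=5580
(x₁, y₁) = (113399, 5580);  113399² − 413·5580² = 1 ✓
(113399+5580√413)^2 = 25718666401 + 1265532840√413
(113399+5580√413)^3 = 5832942102300599 + 287020317040740√413

113399 5580
25718666401 1265532840
5832942102300599 287020317040740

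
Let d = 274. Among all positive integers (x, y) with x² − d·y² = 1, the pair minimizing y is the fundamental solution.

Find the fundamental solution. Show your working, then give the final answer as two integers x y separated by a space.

√274 = [16; 1,1,4,4,1,1,32, …], period ℓ=7 (odd) → k=13
step 0: (16, 1)  from 16·(1,0) + (0,1)
step 1: (17, 1)  from 1·(16,1) + (1,0)
step 2: (33, 2)  from 1·(17,1) + (16,1)
step 3: (149, 9)  from 4·(33,2) + (17,1)
step 4: (629, 38)  from 4·(149,9) + (33,2)
step 5: (778, 47)  from 1·(629,38) + (149,9)
step 6: (1407, 85)  from 1·(778,47) + (629,38)
step 7: (45802, 2767)  from 32·(1407,85) + (778,47)
step 8: (47209, 2852)  from 1·(45802,2767) + (1407,85)
step 9: (93011, 5619)  from 1·(47209,2852) + (45802,2767)
step 10: (419253, 25328)  from 4·(93011,5619) + (47209,2852)
step 11: (1770023, 106931)  from 4·(419253,25328) + (93011,5619)
step 12: (2189276, 132259)  from 1·(1770023,106931) + (419253,25328)
step 13: (3959299, 239190)  from 1·(2189276,132259) + (1770023,106931)
fundamental: x₁=3959299, y₁=239190  (since 15676048571401 − 274·57211856100 = 1)

3959299 239190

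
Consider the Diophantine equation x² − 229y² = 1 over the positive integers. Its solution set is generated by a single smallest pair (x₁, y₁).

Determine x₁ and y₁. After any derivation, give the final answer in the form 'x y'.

√229 → a₀=15, period (7,1,1,7,30); ℓ=5 odd so k=9
step 0: (15, 1)  from 15·(1,0) + (0,1)
step 1: (106, 7)  from 7·(15,1) + (1,0)
step 2: (121, 8)  from 1·(106,7) + (15,1)
step 3: (227, 15)  from 1·(121,8) + (106,7)
step 4: (1710, 113)  from 7·(227,15) + (121,8)
step 5: (51527, 3405)  from 30·(1710,113) + (227,15)
…
step 7: (413926, 27353)  from 1·(362399,23948) + (51527,3405)
step 8: (776325, 51301)  from 1·(413926,27353) + (362399,23948)
step 9: (5848201, 386460)  from 7·(776325,51301) + (413926,27353)
→ (5848201, 386460).  Check: 5848201²=34201454936401, 229·386460²=34201454936400, difference 1.

5848201 386460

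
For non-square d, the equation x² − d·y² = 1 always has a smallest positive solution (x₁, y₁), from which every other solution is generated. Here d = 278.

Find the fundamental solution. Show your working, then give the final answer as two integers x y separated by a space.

√278 → a₀=16, period (1,2,16,2,1,32); ℓ=6 even so k=5
k=0  a_k=16  p_k/q_k = 16/1
k=1  a_k=1  p_k/q_k = 17/1
k=2  a_k=2  p_k/q_k = 50/3
k=3  a_k=16  p_k/q_k = 817/49
k=4  a_k=2  p_k/q_k = 1684/101
k=5  a_k=1  p_k/q_k = 2501/150
→ (2501, 150).  Check: 2501²=6255001, 278·150²=6255000, difference 1.

2501 150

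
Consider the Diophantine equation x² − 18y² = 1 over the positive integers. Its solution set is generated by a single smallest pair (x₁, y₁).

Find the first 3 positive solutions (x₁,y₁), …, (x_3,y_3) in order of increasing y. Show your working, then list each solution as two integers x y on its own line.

17 4
577 136
19601 4620

d=18: √d = [4; 4,8] (ℓ=2, even), read p_1/q_1
k=0  a_k=4  p_k/q_k = 4/1
k=1  a_k=4  p_k/q_k = 17/4
(x₁, y₁) = (17, 4);  17² − 18·4² = 1 ✓
(17+4√18)^2 = 577 + 136√18
(17+4√18)^3 = 19601 + 4620√18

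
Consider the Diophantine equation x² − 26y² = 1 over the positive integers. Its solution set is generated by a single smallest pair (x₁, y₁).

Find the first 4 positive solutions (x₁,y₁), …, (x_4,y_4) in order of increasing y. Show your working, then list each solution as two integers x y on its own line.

√26 = [5; 10, …], period ℓ=1 (odd) → k=1
k=0  a_k=5  p_k/q_k = 5/1
k=1  a_k=10  p_k/q_k = 51/10
→ (51, 10).  Check: 51²=2601, 26·10²=2600, difference 1.
k=2:  x_2 = 51·51+26·10·10 = 5201,  y_2 = 51·10+10·51 = 1020
k=3:  x_3 = 51·5201+26·10·1020 = 530451,  y_3 = 51·1020+10·5201 = 104030
k=4:  x_4 = 51·530451+26·10·104030 = 54100801,  y_4 = 51·104030+10·530451 = 10610040

51 10
5201 1020
530451 104030
54100801 10610040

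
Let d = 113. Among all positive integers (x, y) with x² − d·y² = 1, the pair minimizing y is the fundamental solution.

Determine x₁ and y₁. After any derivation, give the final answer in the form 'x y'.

[10; 1,1,1,2,2,1,1,1,20] for √113; ℓ=9 ⇒ convergent index 17
step 0: (10, 1)  from 10·(1,0) + (0,1)
…
step 4: (85, 8)  from 2·(32,3) + (21,2)
step 5: (202, 19)  from 2·(85,8) + (32,3)
…
step 9: (16009, 1506)  from 20·(776,73) + (489,46)
…
step 11: (32794, 3085)  from 1·(16785,1579) + (16009,1506)
…
step 13: (131952, 12413)  from 2·(49579,4664) + (32794,3085)
…
step 15: (445435, 41903)  from 1·(313483,29490) + (131952,12413)
step 16: (758918, 71393)  from 1·(445435,41903) + (313483,29490)
step 17: (1204353, 113296)  from 1·(758918,71393) + (445435,41903)
fundamental: x₁=1204353, y₁=113296  (since 1450466148609 − 113·12835983616 = 1)

1204353 113296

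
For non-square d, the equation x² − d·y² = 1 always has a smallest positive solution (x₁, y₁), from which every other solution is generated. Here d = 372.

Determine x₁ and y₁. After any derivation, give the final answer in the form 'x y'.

[19; 3,2,12,2,3,38] for √372; ℓ=6 ⇒ convergent index 5
i=0: a=19 ⇒ p=19, q=1
i=1: a=3 ⇒ p=58, q=3
i=2: a=2 ⇒ p=135, q=7
i=3: a=12 ⇒ p=1678, q=87
i=4: a=2 ⇒ p=3491, q=181
i=5: a=3 ⇒ p=12151, q=630
fundamental: x₁=12151, y₁=630  (since 147646801 − 372·396900 = 1)

12151 630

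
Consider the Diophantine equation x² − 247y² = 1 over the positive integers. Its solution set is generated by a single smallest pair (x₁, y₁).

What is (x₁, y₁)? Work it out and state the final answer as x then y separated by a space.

√247 → a₀=15, period (1,2,1,1,9,1,9,1,1,2,1,30); ℓ=12 even so k=11
i=0: a=15 ⇒ p=15, q=1
…
i=2: a=2 ⇒ p=47, q=3
i=3: a=1 ⇒ p=63, q=4
i=4: a=1 ⇒ p=110, q=7
i=5: a=9 ⇒ p=1053, q=67
i=6: a=1 ⇒ p=1163, q=74
…
i=10: a=2 ⇒ p=61089, q=3887
i=11: a=1 ⇒ p=85292, q=5427
(x₁, y₁) = (85292, 5427);  85292² − 247·5427² = 1 ✓

85292 5427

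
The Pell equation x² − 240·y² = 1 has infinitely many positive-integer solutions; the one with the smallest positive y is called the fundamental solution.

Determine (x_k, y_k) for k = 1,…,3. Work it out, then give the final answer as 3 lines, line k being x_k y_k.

31 2
1921 124
119071 7686

√240 = [15; 2,30, …], period ℓ=2 (even) → k=1
a_0=15:  p_0=15·1+0=15,  q_0=15·0+1=1
a_1=2:  p_1=2·15+1=31,  q_1=2·1+0=2
→ (31, 2).  Check: 31²=961, 240·2²=960, difference 1.
k=2:  x_2 = 31·31+240·2·2 = 1921,  y_2 = 31·2+2·31 = 124
k=3:  x_3 = 31·1921+240·2·124 = 119071,  y_3 = 31·124+2·1921 = 7686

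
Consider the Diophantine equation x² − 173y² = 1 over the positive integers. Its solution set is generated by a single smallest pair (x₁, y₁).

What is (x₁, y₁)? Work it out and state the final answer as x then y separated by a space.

2499849 190060

[13; 6,1,1,6,26] for √173; ℓ=5 ⇒ convergent index 9
step 0: (13, 1)  from 13·(1,0) + (0,1)
…
step 5: (29239, 2223)  from 26·(1118,85) + (171,13)
step 6: (176552, 13423)  from 6·(29239,2223) + (1118,85)
…
step 8: (382343, 29069)  from 1·(205791,15646) + (176552,13423)
step 9: (2499849, 190060)  from 6·(382343,29069) + (205791,15646)
→ (2499849, 190060).  Check: 2499849²=6249245022801, 173·190060²=6249245022800, difference 1.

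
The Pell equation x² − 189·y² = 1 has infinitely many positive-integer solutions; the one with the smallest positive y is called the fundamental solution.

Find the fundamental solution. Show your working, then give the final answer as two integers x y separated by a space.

√189 = [13; 1,2,1,26, …], period ℓ=4 (even) → k=3
a_0=13:  p_0=13·1+0=13,  q_0=13·0+1=1
a_1=1:  p_1=1·13+1=14,  q_1=1·1+0=1
a_2=2:  p_2=2·14+13=41,  q_2=2·1+1=3
a_3=1:  p_3=1·41+14=55,  q_3=1·3+1=4
(x₁, y₁) = (55, 4);  55² − 189·4² = 1 ✓

55 4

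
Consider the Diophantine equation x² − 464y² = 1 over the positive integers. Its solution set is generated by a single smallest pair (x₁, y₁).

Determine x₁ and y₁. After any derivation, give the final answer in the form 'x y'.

9801 455

√464 = [21; 1,1,5,1,1,1,5,1,1,42, …], period ℓ=10 (even) → k=9
step 0: (21, 1)  from 21·(1,0) + (0,1)
step 1: (22, 1)  from 1·(21,1) + (1,0)
…
step 4: (280, 13)  from 1·(237,11) + (43,2)
step 5: (517, 24)  from 1·(280,13) + (237,11)
step 6: (797, 37)  from 1·(517,24) + (280,13)
step 7: (4502, 209)  from 5·(797,37) + (517,24)
step 8: (5299, 246)  from 1·(4502,209) + (797,37)
step 9: (9801, 455)  from 1·(5299,246) + (4502,209)
(x₁, y₁) = (9801, 455);  9801² − 464·455² = 1 ✓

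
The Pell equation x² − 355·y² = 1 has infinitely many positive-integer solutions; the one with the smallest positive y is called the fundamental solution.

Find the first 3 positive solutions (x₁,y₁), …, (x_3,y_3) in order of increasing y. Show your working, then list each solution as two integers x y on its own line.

954809 50676
1823320452961 96771801768
3481845556741524089 184797174548553948

√355 = [18; 1,5,3,3,1,6,1,3,3,5,1,36, …], period ℓ=12 (even) → k=11
k=0  a_k=18  p_k/q_k = 18/1
…
k=2  a_k=5  p_k/q_k = 113/6
k=3  a_k=3  p_k/q_k = 358/19
k=4  a_k=3  p_k/q_k = 1187/63
k=5  a_k=1  p_k/q_k = 1545/82
k=6  a_k=6  p_k/q_k = 10457/555
k=7  a_k=1  p_k/q_k = 12002/637
k=8  a_k=3  p_k/q_k = 46463/2466
k=9  a_k=3  p_k/q_k = 151391/8035
k=10  a_k=5  p_k/q_k = 803418/42641
k=11  a_k=1  p_k/q_k = 954809/50676
(x₁, y₁) = (954809, 50676);  954809² − 355·50676² = 1 ✓
(x_2, y_2) = (954809·954809 + 355·50676·50676, 954809·50676 + 50676·954809) = (1823320452961, 96771801768)
(x_3, y_3) = (954809·1823320452961 + 355·50676·96771801768, 954809·96771801768 + 50676·1823320452961) = (3481845556741524089, 184797174548553948)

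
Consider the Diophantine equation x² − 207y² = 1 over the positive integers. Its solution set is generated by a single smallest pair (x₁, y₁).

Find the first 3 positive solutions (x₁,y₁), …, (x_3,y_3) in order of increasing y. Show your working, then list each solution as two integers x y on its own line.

1151 80
2649601 184160
6099380351 423936240

[14; 2,1,1,2,1,1,2,28] for √207; ℓ=8 ⇒ convergent index 7
step 0: (14, 1)  from 14·(1,0) + (0,1)
step 1: (29, 2)  from 2·(14,1) + (1,0)
step 2: (43, 3)  from 1·(29,2) + (14,1)
step 3: (72, 5)  from 1·(43,3) + (29,2)
step 4: (187, 13)  from 2·(72,5) + (43,3)
step 5: (259, 18)  from 1·(187,13) + (72,5)
step 6: (446, 31)  from 1·(259,18) + (187,13)
step 7: (1151, 80)  from 2·(446,31) + (259,18)
→ (1151, 80).  Check: 1151²=1324801, 207·80²=1324800, difference 1.
(x_2, y_2) = (1151·1151 + 207·80·80, 1151·80 + 80·1151) = (2649601, 184160)
(x_3, y_3) = (1151·2649601 + 207·80·184160, 1151·184160 + 80·2649601) = (6099380351, 423936240)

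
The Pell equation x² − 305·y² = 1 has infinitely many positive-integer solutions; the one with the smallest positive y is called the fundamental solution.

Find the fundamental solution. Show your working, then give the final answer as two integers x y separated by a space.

489 28

d=305: √d = [17; 2,6,2,34] (ℓ=4, even), read p_3/q_3
step 0: (17, 1)  from 17·(1,0) + (0,1)
step 1: (35, 2)  from 2·(17,1) + (1,0)
step 2: (227, 13)  from 6·(35,2) + (17,1)
step 3: (489, 28)  from 2·(227,13) + (35,2)
(x₁, y₁) = (489, 28);  489² − 305·28² = 1 ✓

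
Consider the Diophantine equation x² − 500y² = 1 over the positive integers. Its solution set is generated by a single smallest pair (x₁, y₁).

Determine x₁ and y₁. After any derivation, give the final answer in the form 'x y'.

[22; 2,1,3,2,1,…,1,2,44] for √500; ℓ=14 ⇒ convergent index 13
step 0: (22, 1)  from 22·(1,0) + (0,1)
…
step 2: (67, 3)  from 1·(45,2) + (22,1)
step 3: (246, 11)  from 3·(67,3) + (45,2)
step 4: (559, 25)  from 2·(246,11) + (67,3)
step 5: (805, 36)  from 1·(559,25) + (246,11)
…
step 7: (14445, 646)  from 10·(1364,61) + (805,36)
…
step 10: (76317, 3413)  from 2·(30254,1353) + (15809,707)
…
step 12: (335522, 15005)  from 1·(259205,11592) + (76317,3413)
step 13: (930249, 41602)  from 2·(335522,15005) + (259205,11592)
→ (930249, 41602).  Check: 930249²=865363202001, 500·41602²=865363202000, difference 1.

930249 41602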